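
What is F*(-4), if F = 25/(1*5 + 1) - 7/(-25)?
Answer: -1334/75 ≈ -17.787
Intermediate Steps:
F = 667/150 (F = 25/(5 + 1) - 7*(-1/25) = 25/6 + 7/25 = 667/150 ≈ 4.4467)
F*(-4) = (667/150)*(-4) = -1334/75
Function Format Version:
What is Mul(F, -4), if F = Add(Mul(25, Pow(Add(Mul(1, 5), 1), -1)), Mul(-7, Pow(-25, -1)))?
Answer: Rational(-1334, 75) ≈ -17.787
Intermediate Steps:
F = Rational(667, 150) (F = Add(Mul(25, Pow(Add(5, 1), -1)), Mul(-7, Rational(-1, 25))) = Add(Mul(25, Pow(6, -1)), Rational(7, 25)) = Add(Mul(25, Rational(1, 6)), Rational(7, 25)) = Add(Rational(25, 6), Rational(7, 25)) = Rational(667, 150) ≈ 4.4467)
Mul(F, -4) = Mul(Rational(667, 150), -4) = Rational(-1334, 75)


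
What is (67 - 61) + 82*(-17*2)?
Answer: -2782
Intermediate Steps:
(67 - 61) + 82*(-17*2) = 6 + 82*(-34) = 6 - 2788 = -2782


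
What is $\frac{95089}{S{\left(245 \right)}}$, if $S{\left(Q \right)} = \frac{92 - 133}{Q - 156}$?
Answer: $- \frac{8462921}{41} \approx -2.0641 \cdot 10^{5}$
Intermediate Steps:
$S{\left(Q \right)} = - \frac{41}{-156 + Q}$
$\frac{95089}{S{\left(245 \right)}} = \frac{95089}{\left(-41\right) \frac{1}{-156 + 245}} = \frac{95089}{\left(-41\right) \frac{1}{89}} = \frac{95089}{- \frac{41}{89}} = 95089 \left(- \frac{89}{41}\right) = - \frac{8462921}{41}$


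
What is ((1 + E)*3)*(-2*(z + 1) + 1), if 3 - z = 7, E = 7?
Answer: 168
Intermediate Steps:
z = -4 (z = 3 - 1*7 = 3 - 7 = -4)
((1 + E)*3)*(-2*(z + 1) + 1) = ((1 + 7)*3)*(-2*(-4 + 1) + 1) = (8*3)*(-2*(-3) + 1) = 24*(6 + 1) = 24*7 = 168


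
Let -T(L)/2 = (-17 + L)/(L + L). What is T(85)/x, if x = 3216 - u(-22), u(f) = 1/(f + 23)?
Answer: -4/16075 ≈ -0.00024883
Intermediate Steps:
u(f) = 1/(23 + f)
T(L) = -(-17 + L)/L (T(L) = -2*(-17 + L)/(L + L) = -2*(-17 + L)/(2*L) = -2*(-17 + L)*1/(2*L) = -(-17 + L)/L)
x = 3215 (x = 3216 - 1/(23 - 22) = 3216 - 1/1 = 3216 - 1*1 = 3216 - 1 = 3215)
T(85)/x = ((17 - 1*85)/85)/3215 = ((17 - 85)/85)*(1/3215) = ((1/85)*(-68))*(1/3215) = -⅘*1/3215 = -4/16075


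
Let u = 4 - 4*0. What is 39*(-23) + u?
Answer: -893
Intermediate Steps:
u = 4 (u = 4 + 0 = 4)
39*(-23) + u = 39*(-23) + 4 = -897 + 4 = -893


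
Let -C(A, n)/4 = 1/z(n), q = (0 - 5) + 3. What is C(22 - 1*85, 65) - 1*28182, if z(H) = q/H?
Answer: -28052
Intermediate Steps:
q = -2 (q = -5 + 3 = -2)
z(H) = -2/H
C(A, n) = 2*n (C(A, n) = -4*(-n/2) = -(-2)*n = 2*n)
C(22 - 1*85, 65) - 1*28182 = 2*65 - 1*28182 = 130 - 28182 = -28052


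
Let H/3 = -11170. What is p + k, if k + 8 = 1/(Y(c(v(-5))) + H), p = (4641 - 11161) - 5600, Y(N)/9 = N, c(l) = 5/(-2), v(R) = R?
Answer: -813364322/67065 ≈ -12128.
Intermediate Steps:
c(l) = -5/2 (c(l) = 5*(-½) = -5/2)
Y(N) = 9*N
H = -33510 (H = 3*(-11170) = -33510)
p = -12120 (p = -6520 - 5600 = -12120)
k = -536522/67065 (k = -8 + 1/(9*(-5/2) - 33510) = -8 + 1/(-45/2 - 33510) = -8 + 1/(-67065/2) = -8 - 2/67065 = -536522/67065 ≈ -8.0000)
p + k = -12120 - 536522/67065 = -813364322/67065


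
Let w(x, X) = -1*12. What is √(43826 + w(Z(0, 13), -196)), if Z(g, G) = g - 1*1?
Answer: √43814 ≈ 209.32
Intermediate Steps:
Z(g, G) = -1 + g (Z(g, G) = g - 1 = -1 + g)
w(x, X) = -12
√(43826 + w(Z(0, 13), -196)) = √(43826 - 12) = √43814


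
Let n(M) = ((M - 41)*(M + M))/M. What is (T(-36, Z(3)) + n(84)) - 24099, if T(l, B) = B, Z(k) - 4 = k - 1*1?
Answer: -24007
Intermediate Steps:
Z(k) = 3 + k (Z(k) = 4 + (k - 1*1) = 4 + (k - 1) = 4 + (-1 + k) = 3 + k)
n(M) = -82 + 2*M (n(M) = ((-41 + M)*(2*M))/M = (2*M*(-41 + M))/M = -82 + 2*M)
(T(-36, Z(3)) + n(84)) - 24099 = ((3 + 3) + (-82 + 2*84)) - 24099 = (6 + (-82 + 168)) - 24099 = (6 + 86) - 24099 = 92 - 24099 = -24007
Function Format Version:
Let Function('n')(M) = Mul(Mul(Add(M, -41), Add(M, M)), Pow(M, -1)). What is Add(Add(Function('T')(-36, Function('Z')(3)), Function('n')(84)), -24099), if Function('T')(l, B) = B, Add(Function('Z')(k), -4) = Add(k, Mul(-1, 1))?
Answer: -24007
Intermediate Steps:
Function('Z')(k) = Add(3, k) (Function('Z')(k) = Add(4, Add(k, Mul(-1, 1))) = Add(4, Add(k, -1)) = Add(4, Add(-1, k)) = Add(3, k))
Function('n')(M) = Add(-82, Mul(2, M)) (Function('n')(M) = Mul(Mul(Add(-41, M), Mul(2, M)), Pow(M, -1)) = Mul(Mul(2, M, Add(-41, M)), Pow(M, -1)) = Add(-82, Mul(2, M)))
Add(Add(Function('T')(-36, Function('Z')(3)), Function('n')(84)), -24099) = Add(Add(Add(3, 3), Add(-82, Mul(2, 84))), -24099) = Add(Add(6, Add(-82, 168)), -24099) = Add(Add(6, 86), -24099) = Add(92, -24099) = -24007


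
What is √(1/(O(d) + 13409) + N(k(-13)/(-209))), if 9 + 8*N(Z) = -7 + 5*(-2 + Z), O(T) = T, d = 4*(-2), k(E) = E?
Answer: I*√44780763949394/3734412 ≈ 1.7919*I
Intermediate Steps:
d = -8
N(Z) = -13/4 + 5*Z/8 (N(Z) = -9/8 + (-7 + 5*(-2 + Z))/8 = -9/8 + (-7 + (-10 + 5*Z))/8 = -9/8 + (-17 + 5*Z)/8 = -9/8 + (-17/8 + 5*Z/8) = -13/4 + 5*Z/8)
√(1/(O(d) + 13409) + N(k(-13)/(-209))) = √(1/(-8 + 13409) + (-13/4 + 5*(-13/(-209))/8)) = √(1/13401 + (-13/4 + 5*(-13*(-1/209))/8)) = √(1/13401 + (-13/4 + (5/8)*(13/209))) = √(1/13401 + (-13/4 + 65/1672)) = √(1/13401 - 5369/1672) = √(-71948297/22406472) = I*√44780763949394/3734412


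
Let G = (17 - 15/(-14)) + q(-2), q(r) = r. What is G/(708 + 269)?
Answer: 225/13678 ≈ 0.016450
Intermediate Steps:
G = 225/14 (G = (17 - 15/(-14)) - 2 = (17 - 15*(-1/14)) - 2 = (17 + 15/14) - 2 = 253/14 - 2 = 225/14 ≈ 16.071)
G/(708 + 269) = (225/14)/(708 + 269) = (225/14)/977 = (1/977)*(225/14) = 225/13678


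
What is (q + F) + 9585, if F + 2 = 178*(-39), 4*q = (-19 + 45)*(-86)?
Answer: 2082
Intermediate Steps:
q = -559 (q = ((-19 + 45)*(-86))/4 = (26*(-86))/4 = (¼)*(-2236) = -559)
F = -6944 (F = -2 + 178*(-39) = -2 - 6942 = -6944)
(q + F) + 9585 = (-559 - 6944) + 9585 = -7503 + 9585 = 2082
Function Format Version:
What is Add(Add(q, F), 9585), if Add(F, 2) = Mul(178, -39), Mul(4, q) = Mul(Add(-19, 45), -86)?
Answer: 2082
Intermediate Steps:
q = -559 (q = Mul(Rational(1, 4), Mul(Add(-19, 45), -86)) = Mul(Rational(1, 4), Mul(26, -86)) = Mul(Rational(1, 4), -2236) = -559)
F = -6944 (F = Add(-2, Mul(178, -39)) = Add(-2, -6942) = -6944)
Add(Add(q, F), 9585) = Add(Add(-559, -6944), 9585) = Add(-7503, 9585) = 2082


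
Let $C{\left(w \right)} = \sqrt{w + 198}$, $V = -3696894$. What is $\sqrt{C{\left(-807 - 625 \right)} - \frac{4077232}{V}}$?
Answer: $\frac{\sqrt{418697069928 + 379639590201 i \sqrt{1234}}}{616149} \approx 4.2573 + 4.1257 i$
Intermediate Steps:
$C{\left(w \right)} = \sqrt{198 + w}$
$\sqrt{C{\left(-807 - 625 \right)} - \frac{4077232}{V}} = \sqrt{\sqrt{198 - 1432} - \frac{4077232}{-3696894}} = \sqrt{\sqrt{198 - 1432} - - \frac{2038616}{1848447}} = \sqrt{\sqrt{-1234} + \frac{2038616}{1848447}} = \sqrt{i \sqrt{1234} + \frac{2038616}{1848447}} = \sqrt{\frac{2038616}{1848447} + i \sqrt{1234}}$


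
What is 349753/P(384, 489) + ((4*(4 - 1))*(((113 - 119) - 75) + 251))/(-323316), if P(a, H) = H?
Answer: 1047034661/1463903 ≈ 715.24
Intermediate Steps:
349753/P(384, 489) + ((4*(4 - 1))*(((113 - 119) - 75) + 251))/(-323316) = 349753/489 + ((4*(4 - 1))*(((113 - 119) - 75) + 251))/(-323316) = 349753*(1/489) + ((4*3)*((-6 - 75) + 251))*(-1/323316) = 349753/489 + (12*(-81 + 251))*(-1/323316) = 349753/489 + (12*170)*(-1/323316) = 349753/489 + 2040*(-1/323316) = 349753/489 - 170/26943 = 1047034661/1463903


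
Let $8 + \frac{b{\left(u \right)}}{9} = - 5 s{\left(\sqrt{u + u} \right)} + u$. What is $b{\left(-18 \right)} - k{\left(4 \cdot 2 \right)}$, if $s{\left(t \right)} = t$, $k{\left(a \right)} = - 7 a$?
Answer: $-178 - 270 i \approx -178.0 - 270.0 i$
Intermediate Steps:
$b{\left(u \right)} = -72 + 9 u - 45 \sqrt{2} \sqrt{u}$ ($b{\left(u \right)} = -72 + 9 \left(- 5 \sqrt{u + u} + u\right) = -72 + 9 \left(- 5 \sqrt{2 u} + u\right) = -72 + 9 \left(- 5 \sqrt{2} \sqrt{u} + u\right) = -72 + 9 \left(u - 5 \sqrt{2} \sqrt{u}\right) = -72 - \left(- 9 u + 45 \sqrt{2} \sqrt{u}\right) = -72 + 9 u - 45 \sqrt{2} \sqrt{u}$)
$b{\left(-18 \right)} - k{\left(4 \cdot 2 \right)} = \left(-72 + 9 \left(-18\right) - 45 \sqrt{2} \sqrt{-18}\right) - - 7 \cdot 4 \cdot 2 = \left(-72 - 162 - 45 \sqrt{2} \cdot 3 i \sqrt{2}\right) - \left(-7\right) 8 = \left(-72 - 162 - 270 i\right) - -56 = \left(-234 - 270 i\right) + 56 = -178 - 270 i$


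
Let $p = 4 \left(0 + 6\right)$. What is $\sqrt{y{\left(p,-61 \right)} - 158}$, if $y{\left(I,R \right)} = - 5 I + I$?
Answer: $i \sqrt{254} \approx 15.937 i$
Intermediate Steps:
$p = 24$ ($p = 4 \cdot 6 = 24$)
$y{\left(I,R \right)} = - 4 I$
$\sqrt{y{\left(p,-61 \right)} - 158} = \sqrt{\left(-4\right) 24 - 158} = \sqrt{-96 + \left(-626 + 468\right)} = \sqrt{-96 - 158} = \sqrt{-254} = i \sqrt{254}$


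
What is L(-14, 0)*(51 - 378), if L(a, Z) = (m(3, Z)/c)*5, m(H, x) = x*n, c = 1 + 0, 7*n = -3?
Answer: 0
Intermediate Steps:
n = -3/7 (n = (⅐)*(-3) = -3/7 ≈ -0.42857)
c = 1
m(H, x) = -3*x/7 (m(H, x) = x*(-3/7) = -3*x/7)
L(a, Z) = -15*Z/7 (L(a, Z) = (-3*Z/7/1)*5 = (-3*Z/7*1)*5 = -3*Z/7*5 = -15*Z/7)
L(-14, 0)*(51 - 378) = (-15/7*0)*(51 - 378) = 0*(-327) = 0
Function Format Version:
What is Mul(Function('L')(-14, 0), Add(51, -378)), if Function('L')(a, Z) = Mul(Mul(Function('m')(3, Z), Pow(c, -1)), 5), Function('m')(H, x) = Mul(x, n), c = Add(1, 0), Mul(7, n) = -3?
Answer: 0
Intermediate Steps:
n = Rational(-3, 7) (n = Mul(Rational(1, 7), -3) = Rational(-3, 7) ≈ -0.42857)
c = 1
Function('m')(H, x) = Mul(Rational(-3, 7), x) (Function('m')(H, x) = Mul(x, Rational(-3, 7)) = Mul(Rational(-3, 7), x))
Function('L')(a, Z) = Mul(Rational(-15, 7), Z) (Function('L')(a, Z) = Mul(Mul(Mul(Rational(-3, 7), Z), Pow(1, -1)), 5) = Mul(Mul(Mul(Rational(-3, 7), Z), 1), 5) = Mul(Mul(Rational(-3, 7), Z), 5) = Mul(Rational(-15, 7), Z))
Mul(Function('L')(-14, 0), Add(51, -378)) = Mul(Mul(Rational(-15, 7), 0), Add(51, -378)) = Mul(0, -327) = 0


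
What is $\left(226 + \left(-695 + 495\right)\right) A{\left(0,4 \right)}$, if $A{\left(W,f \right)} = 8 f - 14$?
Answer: $468$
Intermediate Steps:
$A{\left(W,f \right)} = -14 + 8 f$
$\left(226 + \left(-695 + 495\right)\right) A{\left(0,4 \right)} = \left(226 + \left(-695 + 495\right)\right) \left(-14 + 8 \cdot 4\right) = \left(226 - 200\right) \left(-14 + 32\right) = 26 \cdot 18 = 468$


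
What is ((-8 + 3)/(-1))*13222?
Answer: 66110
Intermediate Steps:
((-8 + 3)/(-1))*13222 = -5*(-1)*13222 = 5*13222 = 66110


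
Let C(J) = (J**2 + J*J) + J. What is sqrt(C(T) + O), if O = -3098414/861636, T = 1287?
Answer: sqrt(615096122874402774)/430818 ≈ 1820.4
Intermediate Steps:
C(J) = J + 2*J**2 (C(J) = (J**2 + J**2) + J = 2*J**2 + J = J + 2*J**2)
O = -1549207/430818 (O = -3098414*1/861636 = -1549207/430818 ≈ -3.5960)
sqrt(C(T) + O) = sqrt(1287*(1 + 2*1287) - 1549207/430818) = sqrt(1287*(1 + 2574) - 1549207/430818) = sqrt(1287*2575 - 1549207/430818) = sqrt(3314025 - 1549207/430818) = sqrt(1427740073243/430818) = sqrt(615096122874402774)/430818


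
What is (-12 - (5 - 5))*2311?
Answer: -27732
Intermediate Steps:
(-12 - (5 - 5))*2311 = (-12 - 0)*2311 = (-12 - 1*0)*2311 = (-12 + 0)*2311 = -12*2311 = -27732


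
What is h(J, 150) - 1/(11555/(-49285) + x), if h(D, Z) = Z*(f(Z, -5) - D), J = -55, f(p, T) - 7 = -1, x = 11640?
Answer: 1049808486493/114733169 ≈ 9150.0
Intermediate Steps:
f(p, T) = 6 (f(p, T) = 7 - 1 = 6)
h(D, Z) = Z*(6 - D)
h(J, 150) - 1/(11555/(-49285) + x) = 150*(6 - 1*(-55)) - 1/(11555/(-49285) + 11640) = 150*(6 + 55) - 1/(11555*(-1/49285) + 11640) = 150*61 - 1/(-2311/9857 + 11640) = 9150 - 1/114733169/9857 = 9150 - 1*9857/114733169 = 9150 - 9857/114733169 = 1049808486493/114733169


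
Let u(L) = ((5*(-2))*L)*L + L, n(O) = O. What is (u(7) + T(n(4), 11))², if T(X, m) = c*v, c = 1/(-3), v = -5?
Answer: 2085136/9 ≈ 2.3168e+5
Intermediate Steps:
c = -⅓ ≈ -0.33333
T(X, m) = 5/3 (T(X, m) = -⅓*(-5) = 5/3)
u(L) = L - 10*L² (u(L) = (-10*L)*L + L = -10*L² + L = L - 10*L²)
(u(7) + T(n(4), 11))² = (7*(1 - 10*7) + 5/3)² = (7*(1 - 70) + 5/3)² = (7*(-69) + 5/3)² = (-483 + 5/3)² = (-1444/3)² = 2085136/9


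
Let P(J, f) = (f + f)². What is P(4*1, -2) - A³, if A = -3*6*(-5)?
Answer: -728984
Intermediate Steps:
P(J, f) = 4*f² (P(J, f) = (2*f)² = 4*f²)
A = 90 (A = -18*(-5) = 90)
P(4*1, -2) - A³ = 4*(-2)² - 1*90³ = 4*4 - 1*729000 = 16 - 729000 = -728984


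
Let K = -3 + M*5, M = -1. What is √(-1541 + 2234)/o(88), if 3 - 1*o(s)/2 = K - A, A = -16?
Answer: -3*√77/10 ≈ -2.6325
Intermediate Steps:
K = -8 (K = -3 - 1*5 = -3 - 5 = -8)
o(s) = -10 (o(s) = 6 - 2*(-8 - 1*(-16)) = 6 - 2*(-8 + 16) = 6 - 2*8 = 6 - 16 = -10)
√(-1541 + 2234)/o(88) = √(-1541 + 2234)/(-10) = √693*(-⅒) = (3*√77)*(-⅒) = -3*√77/10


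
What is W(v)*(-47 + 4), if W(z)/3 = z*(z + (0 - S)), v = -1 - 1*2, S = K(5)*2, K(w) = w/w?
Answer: -1935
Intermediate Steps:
K(w) = 1
S = 2 (S = 1*2 = 2)
v = -3 (v = -1 - 2 = -3)
W(z) = 3*z*(-2 + z) (W(z) = 3*(z*(z + (0 - 1*2))) = 3*(z*(z + (0 - 2))) = 3*(z*(z - 2)) = 3*(z*(-2 + z)) = 3*z*(-2 + z))
W(v)*(-47 + 4) = (3*(-3)*(-2 - 3))*(-47 + 4) = (3*(-3)*(-5))*(-43) = 45*(-43) = -1935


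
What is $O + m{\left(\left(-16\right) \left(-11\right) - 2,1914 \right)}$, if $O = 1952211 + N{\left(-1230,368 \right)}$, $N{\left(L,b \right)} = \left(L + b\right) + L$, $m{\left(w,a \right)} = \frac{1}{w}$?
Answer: $\frac{339320707}{174} \approx 1.9501 \cdot 10^{6}$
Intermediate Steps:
$N{\left(L,b \right)} = b + 2 L$
$O = 1950119$ ($O = 1952211 + \left(368 + 2 \left(-1230\right)\right) = 1952211 + \left(368 - 2460\right) = 1952211 - 2092 = 1950119$)
$O + m{\left(\left(-16\right) \left(-11\right) - 2,1914 \right)} = 1950119 + \frac{1}{\left(-16\right) \left(-11\right) - 2} = 1950119 + \frac{1}{176 - 2} = 1950119 + \frac{1}{174} = \frac{339320707}{174}$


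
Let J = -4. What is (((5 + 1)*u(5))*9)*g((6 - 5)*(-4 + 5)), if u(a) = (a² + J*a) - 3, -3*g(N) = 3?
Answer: -108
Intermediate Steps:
g(N) = -1 (g(N) = -⅓*3 = -1)
u(a) = -3 + a² - 4*a (u(a) = (a² - 4*a) - 3 = -3 + a² - 4*a)
(((5 + 1)*u(5))*9)*g((6 - 5)*(-4 + 5)) = (((5 + 1)*(-3 + 5² - 4*5))*9)*(-1) = ((6*(-3 + 25 - 20))*9)*(-1) = ((6*2)*9)*(-1) = (12*9)*(-1) = 108*(-1) = -108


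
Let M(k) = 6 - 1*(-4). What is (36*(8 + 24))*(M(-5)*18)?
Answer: 207360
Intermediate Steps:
M(k) = 10 (M(k) = 6 + 4 = 10)
(36*(8 + 24))*(M(-5)*18) = (36*(8 + 24))*(10*18) = (36*32)*180 = 1152*180 = 207360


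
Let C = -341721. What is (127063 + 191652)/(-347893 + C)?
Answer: -318715/689614 ≈ -0.46216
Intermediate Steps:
(127063 + 191652)/(-347893 + C) = (127063 + 191652)/(-347893 - 341721) = 318715/(-689614) = 318715*(-1/689614) = -318715/689614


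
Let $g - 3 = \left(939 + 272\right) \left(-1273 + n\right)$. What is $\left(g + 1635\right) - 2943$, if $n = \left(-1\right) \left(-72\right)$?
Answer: $-1455716$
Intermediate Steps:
$n = 72$
$g = -1454408$ ($g = 3 + \left(939 + 272\right) \left(-1273 + 72\right) = 3 + 1211 \left(-1201\right) = 3 - 1454411 = -1454408$)
$\left(g + 1635\right) - 2943 = \left(-1454408 + 1635\right) - 2943 = -1452773 - 2943 = -1455716$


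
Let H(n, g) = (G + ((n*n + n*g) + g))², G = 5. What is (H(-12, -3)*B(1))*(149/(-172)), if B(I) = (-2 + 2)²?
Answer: 0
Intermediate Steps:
H(n, g) = (5 + g + n² + g*n)² (H(n, g) = (5 + ((n*n + n*g) + g))² = (5 + ((n² + g*n) + g))² = (5 + (g + n² + g*n))² = (5 + g + n² + g*n)²)
B(I) = 0 (B(I) = 0² = 0)
(H(-12, -3)*B(1))*(149/(-172)) = ((5 - 3 + (-12)² - 3*(-12))²*0)*(149/(-172)) = ((5 - 3 + 144 + 36)²*0)*(149*(-1/172)) = (182²*0)*(-149/172) = (33124*0)*(-149/172) = 0*(-149/172) = 0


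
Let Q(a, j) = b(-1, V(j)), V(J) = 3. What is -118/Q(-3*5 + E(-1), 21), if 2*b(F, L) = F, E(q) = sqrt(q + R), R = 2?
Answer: 236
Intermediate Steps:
E(q) = sqrt(2 + q) (E(q) = sqrt(q + 2) = sqrt(2 + q))
b(F, L) = F/2
Q(a, j) = -1/2 (Q(a, j) = (1/2)*(-1) = -1/2)
-118/Q(-3*5 + E(-1), 21) = -118/(-1/2) = -118*(-2) = 236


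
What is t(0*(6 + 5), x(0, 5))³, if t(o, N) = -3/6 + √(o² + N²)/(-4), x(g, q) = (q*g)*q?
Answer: -⅛ ≈ -0.12500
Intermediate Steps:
x(g, q) = g*q² (x(g, q) = (g*q)*q = g*q²)
t(o, N) = -½ - √(N² + o²)/4 (t(o, N) = -3*⅙ + √(N² + o²)*(-¼) = -½ - √(N² + o²)/4)
t(0*(6 + 5), x(0, 5))³ = (-½ - √((0*5²)² + (0*(6 + 5))²)/4)³ = (-½ - √((0*25)² + (0*11)²)/4)³ = (-½ - √(0² + 0²)/4)³ = (-½ - √(0 + 0)/4)³ = (-½ - √0/4)³ = (-½ - ¼*0)³ = (-½ + 0)³ = (-½)³ = -⅛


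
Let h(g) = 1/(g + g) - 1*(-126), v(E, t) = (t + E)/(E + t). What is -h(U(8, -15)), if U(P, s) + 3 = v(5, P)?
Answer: -503/4 ≈ -125.75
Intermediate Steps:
v(E, t) = 1 (v(E, t) = (E + t)/(E + t) = 1)
U(P, s) = -2 (U(P, s) = -3 + 1 = -2)
h(g) = 126 + 1/(2*g) (h(g) = 1/(2*g) + 126 = 126 + 1/(2*g))
-h(U(8, -15)) = -(126 + (1/2)/(-2)) = -(126 + (1/2)*(-1/2)) = -(126 - 1/4) = -1*503/4 = -503/4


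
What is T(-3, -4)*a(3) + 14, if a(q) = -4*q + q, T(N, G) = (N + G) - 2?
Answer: 95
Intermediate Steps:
T(N, G) = -2 + G + N (T(N, G) = (G + N) - 2 = -2 + G + N)
a(q) = -3*q
T(-3, -4)*a(3) + 14 = (-2 - 4 - 3)*(-3*3) + 14 = -9*(-9) + 14 = 81 + 14 = 95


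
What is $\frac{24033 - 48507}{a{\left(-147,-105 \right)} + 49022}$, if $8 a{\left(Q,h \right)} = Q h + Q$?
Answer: $- \frac{24474}{50933} \approx -0.48051$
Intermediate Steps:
$a{\left(Q,h \right)} = \frac{Q}{8} + \frac{Q h}{8}$ ($a{\left(Q,h \right)} = \frac{Q h + Q}{8} = \frac{Q + Q h}{8} = \frac{Q}{8} + \frac{Q h}{8}$)
$\frac{24033 - 48507}{a{\left(-147,-105 \right)} + 49022} = \frac{24033 - 48507}{\frac{1}{8} \left(-147\right) \left(1 - 105\right) + 49022} = - \frac{24474}{\frac{1}{8} \left(-147\right) \left(-104\right) + 49022} = - \frac{24474}{1911 + 49022} = - \frac{24474}{50933}$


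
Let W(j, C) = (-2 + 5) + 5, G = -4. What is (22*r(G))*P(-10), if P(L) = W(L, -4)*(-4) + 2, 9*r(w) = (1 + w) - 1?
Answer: 880/3 ≈ 293.33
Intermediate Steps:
r(w) = w/9 (r(w) = ((1 + w) - 1)/9 = w/9)
W(j, C) = 8 (W(j, C) = 3 + 5 = 8)
P(L) = -30 (P(L) = 8*(-4) + 2 = -32 + 2 = -30)
(22*r(G))*P(-10) = (22*((⅑)*(-4)))*(-30) = (22*(-4/9))*(-30) = -88/9*(-30) = 880/3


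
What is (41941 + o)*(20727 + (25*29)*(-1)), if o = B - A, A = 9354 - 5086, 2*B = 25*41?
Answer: 763786371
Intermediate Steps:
B = 1025/2 (B = (25*41)/2 = (½)*1025 = 1025/2 ≈ 512.50)
A = 4268
o = -7511/2 (o = 1025/2 - 1*4268 = 1025/2 - 4268 = -7511/2 ≈ -3755.5)
(41941 + o)*(20727 + (25*29)*(-1)) = (41941 - 7511/2)*(20727 + (25*29)*(-1)) = 76371*(20727 + 725*(-1))/2 = 76371*(20727 - 725)/2 = (76371/2)*20002 = 763786371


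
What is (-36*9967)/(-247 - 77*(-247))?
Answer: -89703/4693 ≈ -19.114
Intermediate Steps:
(-36*9967)/(-247 - 77*(-247)) = -358812/(-247 + 19019) = -358812/18772 = -358812*1/18772 = -89703/4693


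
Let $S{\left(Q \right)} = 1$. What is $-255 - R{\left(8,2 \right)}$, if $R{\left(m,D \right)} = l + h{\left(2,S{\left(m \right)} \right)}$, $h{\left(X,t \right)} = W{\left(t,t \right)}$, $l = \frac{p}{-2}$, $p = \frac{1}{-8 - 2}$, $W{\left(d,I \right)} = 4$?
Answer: $- \frac{5181}{20} \approx -259.05$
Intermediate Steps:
$p = - \frac{1}{10}$ ($p = \frac{1}{-10} = - \frac{1}{10} \approx -0.1$)
$l = \frac{1}{20}$ ($l = - \frac{1}{10 \left(-2\right)} = \left(- \frac{1}{10}\right) \left(- \frac{1}{2}\right) = \frac{1}{20} \approx 0.05$)
$h{\left(X,t \right)} = 4$
$R{\left(m,D \right)} = \frac{81}{20}$ ($R{\left(m,D \right)} = \frac{1}{20} + 4 = \frac{81}{20}$)
$-255 - R{\left(8,2 \right)} = -255 - \frac{81}{20} = - \frac{5181}{20}$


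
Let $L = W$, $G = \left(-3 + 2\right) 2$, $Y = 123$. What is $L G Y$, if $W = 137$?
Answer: $-33702$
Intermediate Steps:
$G = -2$ ($G = \left(-1\right) 2 = -2$)
$L = 137$
$L G Y = 137 \left(-2\right) 123 = \left(-274\right) 123 = -33702$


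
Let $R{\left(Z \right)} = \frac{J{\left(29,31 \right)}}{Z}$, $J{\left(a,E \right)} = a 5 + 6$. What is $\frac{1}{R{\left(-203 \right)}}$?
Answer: $- \frac{203}{151} \approx -1.3444$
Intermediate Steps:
$J{\left(a,E \right)} = 6 + 5 a$ ($J{\left(a,E \right)} = 5 a + 6 = 6 + 5 a$)
$R{\left(Z \right)} = \frac{151}{Z}$ ($R{\left(Z \right)} = \frac{6 + 5 \cdot 29}{Z} = \frac{6 + 145}{Z} = \frac{151}{Z}$)
$\frac{1}{R{\left(-203 \right)}} = \frac{1}{151 \frac{1}{-203}} = \frac{1}{151 \left(- \frac{1}{203}\right)} = \frac{1}{- \frac{151}{203}} = - \frac{203}{151}$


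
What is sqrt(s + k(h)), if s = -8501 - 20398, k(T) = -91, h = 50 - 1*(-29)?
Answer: I*sqrt(28990) ≈ 170.26*I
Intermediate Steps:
h = 79 (h = 50 + 29 = 79)
s = -28899
sqrt(s + k(h)) = sqrt(-28899 - 91) = sqrt(-28990) = I*sqrt(28990)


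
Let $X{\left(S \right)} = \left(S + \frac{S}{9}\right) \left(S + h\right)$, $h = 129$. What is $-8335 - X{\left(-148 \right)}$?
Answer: $- \frac{103135}{9} \approx -11459.0$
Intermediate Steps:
$X{\left(S \right)} = \frac{10 S \left(129 + S\right)}{9}$ ($X{\left(S \right)} = \left(S + \frac{S}{9}\right) \left(S + 129\right) = \left(S + S \frac{1}{9}\right) \left(129 + S\right) = \left(S + \frac{S}{9}\right) \left(129 + S\right) = \frac{10 S}{9} \left(129 + S\right) = \frac{10 S \left(129 + S\right)}{9}$)
$-8335 - X{\left(-148 \right)} = -8335 - \frac{10}{9} \left(-148\right) \left(129 - 148\right) = -8335 - \frac{10}{9} \left(-148\right) \left(-19\right) = -8335 - \frac{28120}{9} = - \frac{103135}{9}$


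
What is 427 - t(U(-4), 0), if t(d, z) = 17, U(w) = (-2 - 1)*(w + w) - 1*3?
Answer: 410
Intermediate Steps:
U(w) = -3 - 6*w (U(w) = -6*w - 3 = -3 - 6*w)
427 - t(U(-4), 0) = 427 - 1*17 = 427 - 17 = 410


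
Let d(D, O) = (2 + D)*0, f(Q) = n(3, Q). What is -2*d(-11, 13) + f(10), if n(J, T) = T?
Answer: 10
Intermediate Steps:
f(Q) = Q
d(D, O) = 0
-2*d(-11, 13) + f(10) = -2*0 + 10 = 0 + 10 = 10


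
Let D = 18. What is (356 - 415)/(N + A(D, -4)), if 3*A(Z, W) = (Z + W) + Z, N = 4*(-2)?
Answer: -177/8 ≈ -22.125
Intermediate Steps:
N = -8
A(Z, W) = W/3 + 2*Z/3 (A(Z, W) = ((Z + W) + Z)/3 = ((W + Z) + Z)/3 = (W + 2*Z)/3 = W/3 + 2*Z/3)
(356 - 415)/(N + A(D, -4)) = (356 - 415)/(-8 + ((⅓)*(-4) + (⅔)*18)) = -59/(-8 + (-4/3 + 12)) = -59/(-8 + 32/3) = -59/8/3 = -59*3/8 = -177/8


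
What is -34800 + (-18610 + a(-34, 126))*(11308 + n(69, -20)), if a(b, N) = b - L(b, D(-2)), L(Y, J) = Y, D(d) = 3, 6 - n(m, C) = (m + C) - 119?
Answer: -211891040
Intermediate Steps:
n(m, C) = 125 - C - m (n(m, C) = 6 - ((m + C) - 119) = 6 - ((C + m) - 119) = 6 - (-119 + C + m) = 6 + (119 - C - m) = 125 - C - m)
a(b, N) = 0 (a(b, N) = b - b = 0)
-34800 + (-18610 + a(-34, 126))*(11308 + n(69, -20)) = -34800 + (-18610 + 0)*(11308 + (125 - 1*(-20) - 1*69)) = -34800 - 18610*(11308 + (125 + 20 - 69)) = -34800 - 18610*(11308 + 76) = -34800 - 18610*11384 = -34800 - 211856240 = -211891040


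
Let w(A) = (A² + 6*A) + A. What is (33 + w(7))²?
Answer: 17161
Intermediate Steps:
w(A) = A² + 7*A
(33 + w(7))² = (33 + 7*(7 + 7))² = (33 + 7*14)² = (33 + 98)² = 131² = 17161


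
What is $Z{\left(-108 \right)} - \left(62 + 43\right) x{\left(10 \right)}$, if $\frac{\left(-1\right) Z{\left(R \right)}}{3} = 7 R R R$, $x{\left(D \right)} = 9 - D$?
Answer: $26454057$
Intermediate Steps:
$Z{\left(R \right)} = - 21 R^{3}$ ($Z{\left(R \right)} = - 3 \cdot 7 R R R = - 3 \cdot 7 R^{2} R = - 3 \cdot 7 R^{3} = - 21 R^{3}$)
$Z{\left(-108 \right)} - \left(62 + 43\right) x{\left(10 \right)} = - 21 \left(-108\right)^{3} - \left(62 + 43\right) \left(9 - 10\right) = \left(-21\right) \left(-1259712\right) - 105 \left(9 - 10\right) = 26453952 - 105 \left(-1\right) = 26453952 - -105 = 26453952 + 105 = 26454057$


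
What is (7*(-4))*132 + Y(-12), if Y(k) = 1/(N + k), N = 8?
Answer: -14785/4 ≈ -3696.3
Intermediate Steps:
Y(k) = 1/(8 + k)
(7*(-4))*132 + Y(-12) = (7*(-4))*132 + 1/(8 - 12) = -28*132 + 1/(-4) = -3696 - ¼ = -14785/4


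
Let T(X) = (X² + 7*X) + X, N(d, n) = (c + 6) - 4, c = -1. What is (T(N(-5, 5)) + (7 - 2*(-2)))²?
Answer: 400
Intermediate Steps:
N(d, n) = 1 (N(d, n) = (-1 + 6) - 4 = 5 - 4 = 1)
T(X) = X² + 8*X
(T(N(-5, 5)) + (7 - 2*(-2)))² = (1*(8 + 1) + (7 - 2*(-2)))² = (1*9 + (7 + 4))² = (9 + 11)² = 20² = 400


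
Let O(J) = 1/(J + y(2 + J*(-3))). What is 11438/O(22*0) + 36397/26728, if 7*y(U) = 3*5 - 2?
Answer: 567792573/26728 ≈ 21243.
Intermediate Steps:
y(U) = 13/7 (y(U) = (3*5 - 2)/7 = (15 - 2)/7 = (⅐)*13 = 13/7)
O(J) = 1/(13/7 + J) (O(J) = 1/(J + 13/7) = 1/(13/7 + J))
11438/O(22*0) + 36397/26728 = 11438/((7/(13 + 7*(22*0)))) + 36397/26728 = 11438/((7/(13 + 7*0))) + 36397*(1/26728) = 11438/((7/(13 + 0))) + 36397/26728 = 11438/((7/13)) + 36397/26728 = 11438/((7*(1/13))) + 36397/26728 = 11438/(7/13) + 36397/26728 = 11438*(13/7) + 36397/26728 = 21242 + 36397/26728 = 567792573/26728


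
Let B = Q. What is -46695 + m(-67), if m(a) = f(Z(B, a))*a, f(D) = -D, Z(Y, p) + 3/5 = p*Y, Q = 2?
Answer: -278566/5 ≈ -55713.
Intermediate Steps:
B = 2
Z(Y, p) = -⅗ + Y*p (Z(Y, p) = -⅗ + p*Y = -⅗ + Y*p)
m(a) = a*(⅗ - 2*a) (m(a) = (-(-⅗ + 2*a))*a = (⅗ - 2*a)*a = a*(⅗ - 2*a))
-46695 + m(-67) = -46695 + (⅕)*(-67)*(3 - 10*(-67)) = -46695 + (⅕)*(-67)*(3 + 670) = -46695 + (⅕)*(-67)*673 = -46695 - 45091/5 = -278566/5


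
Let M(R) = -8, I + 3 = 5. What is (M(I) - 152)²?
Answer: 25600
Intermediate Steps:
I = 2 (I = -3 + 5 = 2)
(M(I) - 152)² = (-8 - 152)² = (-160)² = 25600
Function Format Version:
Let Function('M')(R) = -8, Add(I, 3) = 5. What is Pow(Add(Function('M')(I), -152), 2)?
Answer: 25600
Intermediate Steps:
I = 2 (I = Add(-3, 5) = 2)
Pow(Add(Function('M')(I), -152), 2) = Pow(Add(-8, -152), 2) = Pow(-160, 2) = 25600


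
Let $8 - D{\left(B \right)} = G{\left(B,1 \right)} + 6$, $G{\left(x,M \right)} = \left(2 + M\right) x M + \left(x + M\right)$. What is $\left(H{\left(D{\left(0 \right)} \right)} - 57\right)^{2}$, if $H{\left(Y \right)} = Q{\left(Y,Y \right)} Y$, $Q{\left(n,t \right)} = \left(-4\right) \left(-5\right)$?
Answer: $1369$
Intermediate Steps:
$G{\left(x,M \right)} = M + x + M x \left(2 + M\right)$ ($G{\left(x,M \right)} = x \left(2 + M\right) M + \left(M + x\right) = M x \left(2 + M\right) + \left(M + x\right) = M + x + M x \left(2 + M\right)$)
$D{\left(B \right)} = 1 - 4 B$ ($D{\left(B \right)} = 8 - \left(\left(1 + B + B 1^{2} + 2 \cdot 1 B\right) + 6\right) = 8 - \left(\left(1 + B + B 1 + 2 B\right) + 6\right) = 8 - \left(\left(1 + B + B + 2 B\right) + 6\right) = 8 - \left(\left(1 + 4 B\right) + 6\right) = 8 - \left(7 + 4 B\right) = 1 - 4 B$)
$Q{\left(n,t \right)} = 20$
$H{\left(Y \right)} = 20 Y$
$\left(H{\left(D{\left(0 \right)} \right)} - 57\right)^{2} = \left(20 \left(1 - 0\right) - 57\right)^{2} = \left(20 \left(1 + 0\right) - 57\right)^{2} = \left(20 \cdot 1 - 57\right)^{2} = \left(20 - 57\right)^{2} = \left(-37\right)^{2} = 1369$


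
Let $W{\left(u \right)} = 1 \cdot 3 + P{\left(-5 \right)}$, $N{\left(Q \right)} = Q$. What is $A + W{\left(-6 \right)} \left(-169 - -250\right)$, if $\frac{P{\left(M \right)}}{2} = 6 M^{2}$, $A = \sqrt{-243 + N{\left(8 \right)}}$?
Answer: $24543 + i \sqrt{235} \approx 24543.0 + 15.33 i$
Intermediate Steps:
$A = i \sqrt{235}$ ($A = \sqrt{-243 + 8} = \sqrt{-235} = i \sqrt{235} \approx 15.33 i$)
$P{\left(M \right)} = 12 M^{2}$ ($P{\left(M \right)} = 2 \cdot 6 M^{2} = 12 M^{2}$)
$W{\left(u \right)} = 303$ ($W{\left(u \right)} = 1 \cdot 3 + 12 \left(-5\right)^{2} = 3 + 12 \cdot 25 = 3 + 300 = 303$)
$A + W{\left(-6 \right)} \left(-169 - -250\right) = i \sqrt{235} + 303 \left(-169 - -250\right) = i \sqrt{235} + 303 \left(-169 + 250\right) = i \sqrt{235} + 303 \cdot 81 = i \sqrt{235} + 24543 = 24543 + i \sqrt{235}$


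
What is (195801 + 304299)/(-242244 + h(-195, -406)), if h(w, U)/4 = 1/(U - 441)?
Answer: -105896175/51295168 ≈ -2.0644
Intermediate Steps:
h(w, U) = 4/(-441 + U) (h(w, U) = 4/(U - 441) = 4/(-441 + U))
(195801 + 304299)/(-242244 + h(-195, -406)) = (195801 + 304299)/(-242244 + 4/(-441 - 406)) = 500100/(-242244 + 4/(-847)) = 500100/(-242244 + 4*(-1/847)) = 500100/(-242244 - 4/847) = 500100/(-205180672/847) = 500100*(-847/205180672) = -105896175/51295168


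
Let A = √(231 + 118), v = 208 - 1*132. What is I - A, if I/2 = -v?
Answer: -152 - √349 ≈ -170.68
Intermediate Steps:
v = 76 (v = 208 - 132 = 76)
I = -152 (I = 2*(-1*76) = 2*(-76) = -152)
A = √349 ≈ 18.682
I - A = -152 - √349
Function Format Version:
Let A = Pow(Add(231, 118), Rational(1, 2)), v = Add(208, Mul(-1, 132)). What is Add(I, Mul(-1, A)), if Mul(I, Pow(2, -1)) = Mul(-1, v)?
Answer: Add(-152, Mul(-1, Pow(349, Rational(1, 2)))) ≈ -170.68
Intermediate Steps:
v = 76 (v = Add(208, -132) = 76)
I = -152 (I = Mul(2, Mul(-1, 76)) = Mul(2, -76) = -152)
A = Pow(349, Rational(1, 2)) ≈ 18.682
Add(I, Mul(-1, A)) = Add(-152, Mul(-1, Pow(349, Rational(1, 2))))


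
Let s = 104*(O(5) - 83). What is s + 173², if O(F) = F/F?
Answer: 21401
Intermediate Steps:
O(F) = 1
s = -8528 (s = 104*(1 - 83) = 104*(-82) = -8528)
s + 173² = -8528 + 173² = -8528 + 29929 = 21401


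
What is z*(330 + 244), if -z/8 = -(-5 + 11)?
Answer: 27552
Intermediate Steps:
z = 48 (z = -(-8)*(-5 + 11) = -(-8)*6 = -8*(-6) = 48)
z*(330 + 244) = 48*(330 + 244) = 48*574 = 27552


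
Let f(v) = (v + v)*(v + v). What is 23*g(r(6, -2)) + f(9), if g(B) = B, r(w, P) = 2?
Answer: 370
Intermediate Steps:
f(v) = 4*v² (f(v) = (2*v)*(2*v) = 4*v²)
23*g(r(6, -2)) + f(9) = 23*2 + 4*9² = 46 + 4*81 = 46 + 324 = 370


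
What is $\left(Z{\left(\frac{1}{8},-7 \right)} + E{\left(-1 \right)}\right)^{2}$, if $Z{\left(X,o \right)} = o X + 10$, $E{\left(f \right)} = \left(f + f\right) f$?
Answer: $\frac{7921}{64} \approx 123.77$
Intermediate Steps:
$E{\left(f \right)} = 2 f^{2}$ ($E{\left(f \right)} = 2 f f = 2 f^{2}$)
$Z{\left(X,o \right)} = 10 + X o$ ($Z{\left(X,o \right)} = X o + 10 = 10 + X o$)
$\left(Z{\left(\frac{1}{8},-7 \right)} + E{\left(-1 \right)}\right)^{2} = \left(\left(10 + \frac{1}{8} \left(-7\right)\right) + 2 \left(-1\right)^{2}\right)^{2} = \left(\left(10 + \frac{1}{8} \left(-7\right)\right) + 2 \cdot 1\right)^{2} = \left(\left(10 - \frac{7}{8}\right) + 2\right)^{2} = \left(\frac{73}{8} + 2\right)^{2} = \left(\frac{89}{8}\right)^{2} = \frac{7921}{64}$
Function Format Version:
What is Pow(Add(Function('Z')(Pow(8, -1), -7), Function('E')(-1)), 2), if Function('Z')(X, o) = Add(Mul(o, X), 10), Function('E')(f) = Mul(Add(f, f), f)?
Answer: Rational(7921, 64) ≈ 123.77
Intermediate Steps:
Function('E')(f) = Mul(2, Pow(f, 2)) (Function('E')(f) = Mul(Mul(2, f), f) = Mul(2, Pow(f, 2)))
Function('Z')(X, o) = Add(10, Mul(X, o)) (Function('Z')(X, o) = Add(Mul(X, o), 10) = Add(10, Mul(X, o)))
Pow(Add(Function('Z')(Pow(8, -1), -7), Function('E')(-1)), 2) = Pow(Add(Add(10, Mul(Pow(8, -1), -7)), Mul(2, Pow(-1, 2))), 2) = Pow(Add(Add(10, Mul(Rational(1, 8), -7)), Mul(2, 1)), 2) = Pow(Add(Add(10, Rational(-7, 8)), 2), 2) = Pow(Add(Rational(73, 8), 2), 2) = Pow(Rational(89, 8), 2) = Rational(7921, 64)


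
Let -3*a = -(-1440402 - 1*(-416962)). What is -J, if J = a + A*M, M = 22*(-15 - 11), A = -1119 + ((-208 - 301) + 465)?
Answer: -972268/3 ≈ -3.2409e+5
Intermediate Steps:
A = -1163 (A = -1119 + (-509 + 465) = -1119 - 44 = -1163)
a = -1023440/3 (a = -(-1)*(-1440402 - 1*(-416962))/3 = -(-1)*(-1440402 + 416962)/3 = -(-1)*(-1023440)/3 = -1/3*1023440 = -1023440/3 ≈ -3.4115e+5)
M = -572 (M = 22*(-26) = -572)
J = 972268/3 (J = -1023440/3 - 1163*(-572) = -1023440/3 + 665236 = 972268/3 ≈ 3.2409e+5)
-J = -1*972268/3 = -972268/3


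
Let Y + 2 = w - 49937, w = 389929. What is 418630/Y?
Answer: 41863/33999 ≈ 1.2313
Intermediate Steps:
Y = 339990 (Y = -2 + (389929 - 49937) = -2 + 339992 = 339990)
418630/Y = 418630/339990 = 418630*(1/339990) = 41863/33999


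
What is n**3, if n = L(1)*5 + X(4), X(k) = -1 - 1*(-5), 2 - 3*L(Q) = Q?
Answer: 4913/27 ≈ 181.96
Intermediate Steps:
L(Q) = 2/3 - Q/3
X(k) = 4 (X(k) = -1 + 5 = 4)
n = 17/3 (n = (2/3 - 1/3*1)*5 + 4 = (2/3 - 1/3)*5 + 4 = (1/3)*5 + 4 = 5/3 + 4 = 17/3 ≈ 5.6667)
n**3 = (17/3)**3 = 4913/27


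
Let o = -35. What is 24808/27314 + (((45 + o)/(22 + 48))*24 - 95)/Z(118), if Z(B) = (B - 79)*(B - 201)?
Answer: 41402339/44207709 ≈ 0.93654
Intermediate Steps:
Z(B) = (-201 + B)*(-79 + B) (Z(B) = (-79 + B)*(-201 + B) = (-201 + B)*(-79 + B))
24808/27314 + (((45 + o)/(22 + 48))*24 - 95)/Z(118) = 24808/27314 + (((45 - 35)/(22 + 48))*24 - 95)/(15879 + 118**2 - 280*118) = 24808*(1/27314) + ((10/70)*24 - 95)/(15879 + 13924 - 33040) = 1772/1951 + ((10*(1/70))*24 - 95)/(-3237) = 1772/1951 + ((1/7)*24 - 95)*(-1/3237) = 1772/1951 + (24/7 - 95)*(-1/3237) = 1772/1951 - 641/7*(-1/3237) = 1772/1951 + 641/22659 = 41402339/44207709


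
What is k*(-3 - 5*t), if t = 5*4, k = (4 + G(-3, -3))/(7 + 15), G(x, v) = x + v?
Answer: 103/11 ≈ 9.3636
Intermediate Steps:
G(x, v) = v + x
k = -1/11 (k = (4 + (-3 - 3))/(7 + 15) = (4 - 6)/22 = -2*1/22 = -1/11 ≈ -0.090909)
t = 20
k*(-3 - 5*t) = -(-3 - 5*20)/11 = -(-3 - 100)/11 = -1/11*(-103) = 103/11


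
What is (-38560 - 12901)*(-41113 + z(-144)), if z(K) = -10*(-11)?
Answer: 2110055383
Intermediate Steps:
z(K) = 110
(-38560 - 12901)*(-41113 + z(-144)) = (-38560 - 12901)*(-41113 + 110) = -51461*(-41003) = 2110055383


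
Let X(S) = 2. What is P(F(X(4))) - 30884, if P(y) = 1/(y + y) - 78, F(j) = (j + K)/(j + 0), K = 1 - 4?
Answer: -30963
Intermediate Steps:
K = -3
F(j) = (-3 + j)/j (F(j) = (j - 3)/(j + 0) = (-3 + j)/j)
P(y) = -78 + 1/(2*y) (P(y) = 1/(2*y) - 78 = -78 + 1/(2*y))
P(F(X(4))) - 30884 = (-78 + 1/(2*(((-3 + 2)/2)))) - 30884 = (-78 + 1/(2*(((½)*(-1))))) - 30884 = (-78 + 1/(2*(-½))) - 30884 = (-78 + (½)*(-2)) - 30884 = (-78 - 1) - 30884 = -79 - 30884 = -30963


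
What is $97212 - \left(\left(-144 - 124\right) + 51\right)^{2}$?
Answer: $50123$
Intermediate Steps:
$97212 - \left(\left(-144 - 124\right) + 51\right)^{2} = 97212 - \left(-268 + 51\right)^{2} = 97212 - \left(-217\right)^{2} = 97212 - 47089 = 50123$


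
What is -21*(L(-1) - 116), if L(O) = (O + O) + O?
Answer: 2499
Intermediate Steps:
L(O) = 3*O (L(O) = 2*O + O = 3*O)
-21*(L(-1) - 116) = -21*(3*(-1) - 116) = -21*(-3 - 116) = -21*(-119) = 2499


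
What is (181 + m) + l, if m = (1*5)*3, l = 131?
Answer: 327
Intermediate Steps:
m = 15 (m = 5*3 = 15)
(181 + m) + l = (181 + 15) + 131 = 196 + 131 = 327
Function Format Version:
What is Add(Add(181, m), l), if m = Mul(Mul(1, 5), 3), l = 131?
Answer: 327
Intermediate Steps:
m = 15 (m = Mul(5, 3) = 15)
Add(Add(181, m), l) = Add(Add(181, 15), 131) = Add(196, 131) = 327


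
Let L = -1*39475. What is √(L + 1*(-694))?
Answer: I*√40169 ≈ 200.42*I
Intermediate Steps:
L = -39475
√(L + 1*(-694)) = √(-39475 + 1*(-694)) = √(-39475 - 694) = √(-40169) = I*√40169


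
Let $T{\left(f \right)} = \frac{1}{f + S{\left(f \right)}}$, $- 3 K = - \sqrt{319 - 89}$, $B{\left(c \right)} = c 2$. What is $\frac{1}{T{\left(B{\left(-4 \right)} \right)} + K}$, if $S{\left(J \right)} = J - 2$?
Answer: $\frac{18}{8279} + \frac{108 \sqrt{230}}{8279} \approx 0.20001$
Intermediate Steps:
$S{\left(J \right)} = -2 + J$ ($S{\left(J \right)} = J - 2 = -2 + J$)
$B{\left(c \right)} = 2 c$
$K = \frac{\sqrt{230}}{3}$ ($K = - \frac{\left(-1\right) \sqrt{319 - 89}}{3} = - \frac{\left(-1\right) \sqrt{230}}{3} = \frac{\sqrt{230}}{3} \approx 5.0553$)
$T{\left(f \right)} = \frac{1}{-2 + 2 f}$ ($T{\left(f \right)} = \frac{1}{f + \left(-2 + f\right)} = \frac{1}{-2 + 2 f}$)
$\frac{1}{T{\left(B{\left(-4 \right)} \right)} + K} = \frac{1}{\frac{1}{2 \left(-1 + 2 \left(-4\right)\right)} + \frac{\sqrt{230}}{3}} = \frac{1}{\frac{1}{2 \left(-1 - 8\right)} + \frac{\sqrt{230}}{3}} = \frac{1}{\frac{1}{2 \left(-9\right)} + \frac{\sqrt{230}}{3}} = \frac{1}{\frac{1}{2} \left(- \frac{1}{9}\right) + \frac{\sqrt{230}}{3}} = \frac{1}{- \frac{1}{18} + \frac{\sqrt{230}}{3}}$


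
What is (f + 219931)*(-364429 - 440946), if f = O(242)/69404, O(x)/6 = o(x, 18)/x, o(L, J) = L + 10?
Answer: -371872851169208750/2099471 ≈ -1.7713e+11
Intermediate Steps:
o(L, J) = 10 + L
O(x) = 6*(10 + x)/x (O(x) = 6*((10 + x)/x) = 6*(10 + x)/x)
f = 189/2099471 (f = (6 + 60/242)/69404 = (6 + 60*(1/242))*(1/69404) = (6 + 30/121)*(1/69404) = (756/121)*(1/69404) = 189/2099471 ≈ 9.0023e-5)
(f + 219931)*(-364429 - 440946) = (189/2099471 + 219931)*(-364429 - 440946) = (461738756690/2099471)*(-805375) = -371872851169208750/2099471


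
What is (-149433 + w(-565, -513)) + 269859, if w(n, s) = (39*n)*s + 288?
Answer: 11424669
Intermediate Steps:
w(n, s) = 288 + 39*n*s (w(n, s) = 39*n*s + 288 = 288 + 39*n*s)
(-149433 + w(-565, -513)) + 269859 = (-149433 + (288 + 39*(-565)*(-513))) + 269859 = (-149433 + (288 + 11303955)) + 269859 = (-149433 + 11304243) + 269859 = 11154810 + 269859 = 11424669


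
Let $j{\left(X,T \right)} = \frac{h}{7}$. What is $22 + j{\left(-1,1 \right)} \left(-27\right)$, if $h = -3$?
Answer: $\frac{235}{7} \approx 33.571$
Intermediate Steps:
$j{\left(X,T \right)} = - \frac{3}{7}$
$22 + j{\left(-1,1 \right)} \left(-27\right) = 22 - - \frac{81}{7} = 22 + \frac{81}{7} = \frac{235}{7}$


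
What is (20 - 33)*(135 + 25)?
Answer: -2080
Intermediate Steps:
(20 - 33)*(135 + 25) = -13*160 = -2080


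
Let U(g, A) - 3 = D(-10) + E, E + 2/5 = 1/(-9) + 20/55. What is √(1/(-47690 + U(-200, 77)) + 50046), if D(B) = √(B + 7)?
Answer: √(50046 - 1/(23605138/495 - I*√3)) ≈ 223.71 - 0.e-12*I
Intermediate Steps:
D(B) = √(7 + B)
E = -73/495 (E = -⅖ + (1/(-9) + 20/55) = -⅖ + (1*(-⅑) + 20*(1/55)) = -⅖ + (-⅑ + 4/11) = -⅖ + 25/99 = -73/495 ≈ -0.14747)
U(g, A) = 1412/495 + I*√3 (U(g, A) = 3 + (√(7 - 10) - 73/495) = 3 + (√(-3) - 73/495) = 3 + (I*√3 - 73/495) = 3 + (-73/495 + I*√3) = 1412/495 + I*√3)
√(1/(-47690 + U(-200, 77)) + 50046) = √(1/(-47690 + (1412/495 + I*√3)) + 50046) = √(1/(-23605138/495 + I*√3) + 50046) = √(50046 + 1/(-23605138/495 + I*√3))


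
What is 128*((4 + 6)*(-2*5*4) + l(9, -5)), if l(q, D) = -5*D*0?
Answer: -51200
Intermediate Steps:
l(q, D) = 0
128*((4 + 6)*(-2*5*4) + l(9, -5)) = 128*((4 + 6)*(-2*5*4) + 0) = 128*(10*(-10*4) + 0) = 128*(10*(-40) + 0) = 128*(-400 + 0) = 128*(-400) = -51200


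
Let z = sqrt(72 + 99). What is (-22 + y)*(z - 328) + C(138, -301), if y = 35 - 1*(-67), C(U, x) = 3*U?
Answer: -25826 + 240*sqrt(19) ≈ -24780.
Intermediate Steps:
z = 3*sqrt(19) (z = sqrt(171) = 3*sqrt(19) ≈ 13.077)
y = 102 (y = 35 + 67 = 102)
(-22 + y)*(z - 328) + C(138, -301) = (-22 + 102)*(3*sqrt(19) - 328) + 3*138 = 80*(-328 + 3*sqrt(19)) + 414 = (-26240 + 240*sqrt(19)) + 414 = -25826 + 240*sqrt(19)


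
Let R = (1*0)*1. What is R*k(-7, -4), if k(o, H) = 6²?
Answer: 0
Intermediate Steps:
k(o, H) = 36
R = 0 (R = 0*1 = 0)
R*k(-7, -4) = 0*36 = 0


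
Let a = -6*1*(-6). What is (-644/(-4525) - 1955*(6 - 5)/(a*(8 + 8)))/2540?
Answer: -8475431/6620256000 ≈ -0.0012802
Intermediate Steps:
a = 36 (a = -6*(-6) = 36)
(-644/(-4525) - 1955*(6 - 5)/(a*(8 + 8)))/2540 = (-644/(-4525) - 1955*(6 - 5)/(36*(8 + 8)))/2540 = (-644*(-1/4525) - 1955/((16/1)*36))*(1/2540) = (644/4525 - 1955/((16*1)*36))*(1/2540) = (644/4525 - 1955/(16*36))*(1/2540) = (644/4525 - 1955/576)*(1/2540) = -8475431/2606400*1/2540 = -8475431/6620256000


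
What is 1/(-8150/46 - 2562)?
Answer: -23/63001 ≈ -0.00036507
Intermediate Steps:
1/(-8150/46 - 2562) = 1/(-163*25/23 - 2562) = 1/(-4075/23 - 2562) = 1/(-63001/23) = -23/63001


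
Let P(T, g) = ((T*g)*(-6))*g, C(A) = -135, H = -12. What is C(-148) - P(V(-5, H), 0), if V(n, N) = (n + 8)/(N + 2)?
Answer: -135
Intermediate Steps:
V(n, N) = (8 + n)/(2 + N)
P(T, g) = -6*T*g**2 (P(T, g) = (-6*T*g)*g = -6*T*g**2)
C(-148) - P(V(-5, H), 0) = -135 - (-6)*(8 - 5)/(2 - 12)*0**2 = -135 - (-6)*3/(-10)*0 = -135 - (-6)*(-1/10*3)*0 = -135 - (-6)*(-3)*0/10 = -135 - 1*0 = -135 + 0 = -135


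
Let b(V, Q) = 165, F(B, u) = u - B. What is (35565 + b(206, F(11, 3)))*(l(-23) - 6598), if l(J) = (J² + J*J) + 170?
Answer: -191870100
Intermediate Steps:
l(J) = 170 + 2*J² (l(J) = (J² + J²) + 170 = 2*J² + 170 = 170 + 2*J²)
(35565 + b(206, F(11, 3)))*(l(-23) - 6598) = (35565 + 165)*((170 + 2*(-23)²) - 6598) = 35730*((170 + 2*529) - 6598) = 35730*((170 + 1058) - 6598) = 35730*(1228 - 6598) = 35730*(-5370) = -191870100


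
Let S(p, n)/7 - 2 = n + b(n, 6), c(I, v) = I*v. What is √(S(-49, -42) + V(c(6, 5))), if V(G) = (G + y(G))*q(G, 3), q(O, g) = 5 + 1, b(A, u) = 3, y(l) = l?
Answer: √101 ≈ 10.050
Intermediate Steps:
q(O, g) = 6
S(p, n) = 35 + 7*n (S(p, n) = 14 + 7*(n + 3) = 14 + 7*(3 + n) = 14 + (21 + 7*n) = 35 + 7*n)
V(G) = 12*G (V(G) = (G + G)*6 = (2*G)*6 = 12*G)
√(S(-49, -42) + V(c(6, 5))) = √((35 + 7*(-42)) + 12*(6*5)) = √((35 - 294) + 12*30) = √(-259 + 360) = √101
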